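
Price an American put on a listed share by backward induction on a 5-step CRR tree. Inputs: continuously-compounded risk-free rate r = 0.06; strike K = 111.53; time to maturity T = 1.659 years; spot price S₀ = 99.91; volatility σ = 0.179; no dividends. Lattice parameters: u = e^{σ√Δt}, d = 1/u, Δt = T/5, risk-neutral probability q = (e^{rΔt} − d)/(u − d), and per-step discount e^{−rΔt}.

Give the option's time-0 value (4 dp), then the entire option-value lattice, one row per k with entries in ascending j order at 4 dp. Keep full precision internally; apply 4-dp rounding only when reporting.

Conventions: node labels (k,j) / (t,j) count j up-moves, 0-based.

price = 12.4651
tree:
12.4651
21.4082 6.2004
30.2375 11.8267 2.2015
38.2017 21.4082 5.0610 0.1356
45.3857 30.2375 11.6200 0.3228 0.0000
51.8659 38.2017 21.4082 0.7687 0.0000 0.0000

Δt=0.33180  u=1.10861  d=0.90203  q=0.57158  discount=0.98029
step 5 (expiry): payoffs max(K−S,0) = 51.8659 38.2017 21.4082 0.7687 0.0000 0.0000
k=4: (k=4,j=0): S=66.1443, K−S=45.3857, hold=43.1873 ⇒ V=45.3857 exercise | (k=4,j=1): S=81.2925, K−S=30.2375, hold=28.0391 ⇒ V=30.2375 exercise | (k=4,j=2): S=99.9100, K−S=11.6200, hold=9.4216 ⇒ V=11.6200 exercise | (k=4,j=3): S=122.7912, K−S=0.0000, hold=0.3228 ⇒ V=0.3228 continue | (k=4,j=4): S=150.9126, K−S=0.0000, hold=0.0000 ⇒ V=0.0000 continue
k=3: (k=3,j=0): S=73.3283, K−S=38.2017, hold=36.0033 ⇒ V=38.2017 exercise | (k=3,j=1): S=90.1218, K−S=21.4082, hold=19.2098 ⇒ V=21.4082 exercise | (k=3,j=2): S=110.7613, K−S=0.7687, hold=5.0610 ⇒ V=5.0610 continue | (k=3,j=3): S=136.1276, K−S=0.0000, hold=0.1356 ⇒ V=0.1356 continue
k=2: (k=2,j=0): S=81.2925, K−S=30.2375, hold=28.0391 ⇒ V=30.2375 exercise | (k=2,j=1): S=99.9100, K−S=11.6200, hold=11.8267 ⇒ V=11.8267 continue | (k=2,j=2): S=122.7912, K−S=0.0000, hold=2.2015 ⇒ V=2.2015 continue
k=1: (k=1,j=0): S=90.1218, K−S=21.4082, hold=19.3256 ⇒ V=21.4082 exercise | (k=1,j=1): S=110.7613, K−S=0.7687, hold=6.2004 ⇒ V=6.2004 continue
k=0: (k=0,j=0): S=99.9100, K−S=11.6200, hold=12.4651 ⇒ V=12.4651 continue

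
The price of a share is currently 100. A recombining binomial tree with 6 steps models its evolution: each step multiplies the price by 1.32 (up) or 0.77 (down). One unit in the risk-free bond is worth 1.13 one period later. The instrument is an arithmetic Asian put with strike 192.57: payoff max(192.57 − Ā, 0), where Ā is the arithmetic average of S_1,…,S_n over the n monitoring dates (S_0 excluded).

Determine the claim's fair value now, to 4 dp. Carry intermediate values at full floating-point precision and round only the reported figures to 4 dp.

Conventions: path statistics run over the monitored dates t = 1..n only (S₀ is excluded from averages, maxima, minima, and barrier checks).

With p* = (R−d)/(u−d) = 0.6545, sum probability × payoff across the paths and divide by R^6.
Enumerate all 2^6 = 64 price paths (U = up ×1.32, D = down ×0.77); each path with k up-moves has probability p*^k·(1−p*)^(6−k).
DDDDDD: Ā=44.1677, payoff=148.4023, prob=0.001700
UDDDDD: Ā=75.7161, payoff=116.8539, prob=0.003220
DUDDDD: Ā=66.5495, payoff=126.0205, prob=0.003220
UUDDDD: Ā=114.0848, payoff=78.4852, prob=0.006102
DDUDDD: Ā=59.4911, payoff=133.0789, prob=0.003220
UDUDDD: Ā=101.9848, payoff=90.5852, prob=0.006102
DUUDDD: Ā=92.8181, payoff=99.7519, prob=0.006102
UUUDDD: Ā=159.1168, payoff=33.4532, prob=0.011561
DDDUDD: Ā=54.0562, payoff=138.5138, prob=0.003220
UDDUDD: Ā=92.6678, payoff=99.9022, prob=0.006102
DUDUDD: Ā=83.5011, payoff=109.0689, prob=0.006102
UUDUDD: Ā=143.1448, payoff=49.4252, prob=0.011561
DDUUDD: Ā=76.4428, payoff=116.1272, prob=0.006102
UDUUDD: Ā=131.0448, payoff=61.5252, prob=0.011561
DUUUDD: Ā=121.8781, payoff=70.6919, prob=0.011561
UUUUDD: Ā=208.9339, payoff=0.0000, prob=0.021905
DDDDUD: Ā=49.8713, payoff=142.6987, prob=0.003220
UDDDUD: Ā=85.4937, payoff=107.0763, prob=0.006102
DUDDUD: Ā=76.3270, payoff=116.2430, prob=0.006102
UUDDUD: Ā=130.8463, payoff=61.7237, prob=0.011561
DDUDUD: Ā=69.2687, payoff=123.3013, prob=0.006102
UDUDUD: Ā=118.7463, payoff=73.8237, prob=0.011561
DUUDUD: Ā=109.5797, payoff=82.9903, prob=0.011561
UUUDUD: Ā=187.8508, payoff=4.7192, prob=0.021905
DDDUUD: Ā=63.8338, payoff=128.7362, prob=0.006102
UDDUUD: Ā=109.4293, payoff=83.1407, prob=0.011561
DUDUUD: Ā=100.2627, payoff=92.3073, prob=0.011561
UUDUUD: Ā=171.8788, payoff=20.6912, prob=0.021905
DDUUUD: Ā=93.2043, payoff=99.3657, prob=0.011561
UDUUUD: Ā=159.7788, payoff=32.7912, prob=0.021905
DUUUUD: Ā=150.6122, payoff=41.9578, prob=0.021905
UUUUUD: Ā=258.1923, payoff=0.0000, prob=0.041504
DDDDDU: Ā=46.6490, payoff=145.9210, prob=0.003220
UDDDDU: Ā=79.9696, payoff=112.6004, prob=0.006102
DUDDDU: Ā=70.8030, payoff=121.7670, prob=0.006102
UUDDDU: Ā=121.3765, payoff=71.1935, prob=0.011561
DDUDDU: Ā=63.7446, payoff=128.8254, prob=0.006102
UDUDDU: Ā=109.2765, payoff=83.2935, prob=0.011561
DUUDDU: Ā=100.1099, payoff=92.4601, prob=0.011561
UUUDDU: Ā=171.6169, payoff=20.9531, prob=0.021905
DDDUDU: Ā=58.3097, payoff=134.2603, prob=0.006102
UDDUDU: Ā=99.9595, payoff=92.6105, prob=0.011561
DUDUDU: Ā=90.7929, payoff=101.7771, prob=0.011561
UUDUDU: Ā=155.6449, payoff=36.9251, prob=0.021905
DDUUDU: Ā=83.7345, payoff=108.8355, prob=0.011561
UDUUDU: Ā=143.5449, payoff=49.0251, prob=0.021905
DUUUDU: Ā=134.3782, payoff=58.1918, prob=0.021905
UUUUDU: Ā=230.3627, payoff=0.0000, prob=0.041504
DDDDUU: Ā=54.1248, payoff=138.4452, prob=0.006102
UDDDUU: Ā=92.7854, payoff=99.7846, prob=0.011561
DUDDUU: Ā=83.6188, payoff=108.9512, prob=0.011561
UUDDUU: Ā=143.3465, payoff=49.2235, prob=0.021905
DDUDUU: Ā=76.5604, payoff=116.0096, prob=0.011561
UDUDUU: Ā=131.2465, payoff=61.3235, prob=0.021905
DUUDUU: Ā=122.0798, payoff=70.4902, prob=0.021905
UUUDUU: Ā=209.2796, payoff=0.0000, prob=0.041504
DDDUUU: Ā=71.1255, payoff=121.4445, prob=0.011561
UDDUUU: Ā=121.9295, payoff=70.6405, prob=0.021905
DUDUUU: Ā=112.7628, payoff=79.8072, prob=0.021905
UUDUUU: Ā=193.3076, payoff=0.0000, prob=0.041504
DDUUUU: Ā=105.7045, payoff=86.8655, prob=0.021905
UDUUUU: Ā=181.2076, payoff=11.3624, prob=0.041504
DUUUUU: Ā=172.0410, payoff=20.5290, prob=0.041504
UUUUUU: Ā=294.9274, payoff=0.0000, prob=0.078639
Price = Σ prob·payoff / R^6 = 49.249722 / 2.081952 = 23.6556

price = 23.6556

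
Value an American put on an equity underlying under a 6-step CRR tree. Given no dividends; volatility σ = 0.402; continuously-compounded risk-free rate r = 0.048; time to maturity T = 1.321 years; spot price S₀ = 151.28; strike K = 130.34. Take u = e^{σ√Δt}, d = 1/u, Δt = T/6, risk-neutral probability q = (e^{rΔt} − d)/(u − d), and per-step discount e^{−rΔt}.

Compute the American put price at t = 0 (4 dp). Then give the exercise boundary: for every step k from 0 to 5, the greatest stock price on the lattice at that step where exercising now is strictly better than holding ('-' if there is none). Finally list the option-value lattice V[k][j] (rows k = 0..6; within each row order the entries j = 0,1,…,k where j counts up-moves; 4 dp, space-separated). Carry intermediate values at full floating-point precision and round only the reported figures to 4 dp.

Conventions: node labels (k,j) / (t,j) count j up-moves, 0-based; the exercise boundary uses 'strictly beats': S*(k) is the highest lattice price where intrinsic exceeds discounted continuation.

params: Δt=0.22017 u=1.20759 d=0.82810 q=0.48098 e^(-rΔt)=0.98949
t_6 payoffs: 81.5573 59.2016 26.6008 0.0000 0.0000 0.0000 0.0000
t_5: node(5,0) S=58.9095 payoff=71.4305 vs cont=70.0604 → 71.4305 [stop]  node(5,1) S=85.9060 payoff=44.4340 vs cont=43.0638 → 44.4340 [stop]  node(5,2) S=125.2744 payoff=5.0656 vs cont=13.6613 → 13.6613 [wait]  node(5,3) S=182.6841 payoff=0.0000 vs cont=0.0000 → 0.0000 [wait]  node(5,4) S=266.4032 payoff=0.0000 vs cont=0.0000 → 0.0000 [wait]  node(5,5) S=388.4883 payoff=0.0000 vs cont=0.0000 → 0.0000 [wait]  ⇒ S*(5)=85.9060
t_4: node(4,0) S=71.1384 payoff=59.2016 vs cont=57.8314 → 59.2016 [stop]  node(4,1) S=103.7392 payoff=26.6008 vs cont=29.3215 → 29.3215 [wait]  node(4,2) S=151.2800 payoff=0.0000 vs cont=7.0160 → 7.0160 [wait]  node(4,3) S=220.6074 payoff=0.0000 vs cont=0.0000 → 0.0000 [wait]  node(4,4) S=321.7056 payoff=0.0000 vs cont=0.0000 → 0.0000 [wait]  ⇒ S*(4)=71.1384
t_3: node(3,0) S=85.9060 payoff=44.4340 vs cont=44.3586 → 44.4340 [stop]  node(3,1) S=125.2744 payoff=5.0656 vs cont=18.3975 → 18.3975 [wait]  node(3,2) S=182.6841 payoff=0.0000 vs cont=3.6032 → 3.6032 [wait]  node(3,3) S=266.4032 payoff=0.0000 vs cont=0.0000 → 0.0000 [wait]  ⇒ S*(3)=85.9060
t_2: node(2,0) S=103.7392 payoff=26.6008 vs cont=31.5756 → 31.5756 [wait]  node(2,1) S=151.2800 payoff=0.0000 vs cont=11.1632 → 11.1632 [wait]  node(2,2) S=220.6074 payoff=0.0000 vs cont=1.8505 → 1.8505 [wait]  ⇒ S*(2)=-
t_1: node(1,0) S=125.2744 payoff=5.0656 vs cont=21.5289 → 21.5289 [wait]  node(1,1) S=182.6841 payoff=0.0000 vs cont=6.6137 → 6.6137 [wait]  ⇒ S*(1)=-
t_0: node(0,0) S=151.2800 payoff=0.0000 vs cont=14.2041 → 14.2041 [wait]  ⇒ S*(0)=-

price = 14.2041
boundary = - - - 85.9060 71.1384 85.9060
tree:
14.2041
21.5289 6.6137
31.5756 11.1632 1.8505
44.4340 18.3975 3.6032 0.0000
59.2016 29.3215 7.0160 0.0000 0.0000
71.4305 44.4340 13.6613 0.0000 0.0000 0.0000
81.5573 59.2016 26.6008 0.0000 0.0000 0.0000 0.0000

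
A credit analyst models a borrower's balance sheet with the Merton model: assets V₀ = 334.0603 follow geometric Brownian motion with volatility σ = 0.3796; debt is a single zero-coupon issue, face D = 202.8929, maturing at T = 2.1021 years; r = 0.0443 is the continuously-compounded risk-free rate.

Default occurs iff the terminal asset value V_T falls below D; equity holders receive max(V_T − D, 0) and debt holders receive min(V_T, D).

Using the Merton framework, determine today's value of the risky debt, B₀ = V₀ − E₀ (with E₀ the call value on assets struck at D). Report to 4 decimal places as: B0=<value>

Equity is a call on the firm's assets struck at D = 202.8929:
d₁ = [ln(V₀/D) + (r + σ²/2)T] / (σ√T)
   = [ln(334.0603/202.8929) + (0.0443 + 0.5·0.3796²)·2.1021] / (0.3796·√2.1021)
   = [0.498643 + 0.244575] / 0.550368 = 1.350404
d₂ = d₁ − σ√T = 1.350404 − 0.550368 = 0.800036
N(d₁) = 0.911557,  N(d₂) = 0.788155,  e^(−rT) = 0.911081
E₀ = V₀·N(d₁) − D·e^(−rT)·N(d₂)
   = 334.0603·0.911557 − 202.8929·0.911081·0.788155 = 158.822921
B₀ = V₀ − E₀ = 334.0603 − 158.822921 = 175.237379

B0=175.2374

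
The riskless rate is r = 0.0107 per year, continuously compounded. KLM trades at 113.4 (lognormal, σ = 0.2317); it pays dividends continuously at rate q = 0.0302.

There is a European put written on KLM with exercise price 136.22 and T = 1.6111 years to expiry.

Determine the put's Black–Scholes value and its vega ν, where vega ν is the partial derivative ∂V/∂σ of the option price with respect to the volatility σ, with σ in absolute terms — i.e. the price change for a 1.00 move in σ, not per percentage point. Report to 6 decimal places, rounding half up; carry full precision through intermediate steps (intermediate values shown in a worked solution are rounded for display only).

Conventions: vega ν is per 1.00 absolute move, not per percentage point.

price = 30.647017
ν = 46.141671

σ√T = 0.2317·√1.6111 = 0.294095
d₁ = (ln(S/K) + (r−q+σ²/2)T) / (σ√T) = (ln(113.4/136.22) + (0.0107−0.0302+0.2317²/2)·1.6111) / 0.294095 = (-0.183350 + 0.011829) / 0.294095 = -0.583215
d₂ = d₁ − σ√T = -0.583215 − 0.294095 = -0.877310
e^{−rT} = 0.982909
e^{−qT} = 0.952509
N(−d₁) = 0.720126,  N(−d₂) = 0.809841
Put price V = K·e^{−rT}·N(−d₂) − S·e^{−qT}·N(−d₁) = 108.431083 − 77.784066 = 30.647017
φ(d₁) = (1/√(2π))·e^{−d₁²/2} = 0.336550
ν = S·e^{−qT}·φ(d₁)·√T = 46.141671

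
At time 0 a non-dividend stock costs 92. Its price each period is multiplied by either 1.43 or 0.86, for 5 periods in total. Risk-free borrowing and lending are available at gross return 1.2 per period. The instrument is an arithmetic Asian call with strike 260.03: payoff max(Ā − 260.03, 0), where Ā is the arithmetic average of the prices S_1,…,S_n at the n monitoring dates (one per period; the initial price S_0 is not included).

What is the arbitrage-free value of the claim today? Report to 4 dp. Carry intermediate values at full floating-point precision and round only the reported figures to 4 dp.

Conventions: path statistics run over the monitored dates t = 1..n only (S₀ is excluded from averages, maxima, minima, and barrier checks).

price = 1.3729

Under the martingale measure an up-move has probability p* = 0.5965; value the claim as the probability-weighted average of per-path payoffs, discounted 5 periods at R = 1.2.
Enumerate all 2^5 = 32 price paths (U = up ×1.43, D = down ×0.86); each path with k up-moves has probability p*^k·(1−p*)^(5−k).
DDDDD: Ā=59.8569, payoff=0.0000, prob=0.010697
UDDDD: Ā=99.5295, payoff=0.0000, prob=0.015813
DUDDD: Ā=89.0415, payoff=0.0000, prob=0.015813
UUDDD: Ā=148.0573, payoff=0.0000, prob=0.023376
DDUDD: Ā=80.0218, payoff=0.0000, prob=0.015813
UDUDD: Ā=133.0595, payoff=0.0000, prob=0.023376
DUUDD: Ā=122.5715, payoff=0.0000, prob=0.023376
UUUDD: Ā=203.8107, payoff=0.0000, prob=0.034556
DDDUD: Ā=72.2649, payoff=0.0000, prob=0.015813
UDDUD: Ā=120.1613, payoff=0.0000, prob=0.023376
DUDUD: Ā=109.6733, payoff=0.0000, prob=0.023376
UUDUD: Ā=182.3638, payoff=0.0000, prob=0.034556
DDUUD: Ā=100.6536, payoff=0.0000, prob=0.023376
UDUUD: Ā=167.3659, payoff=0.0000, prob=0.034556
DUUUD: Ā=156.8779, payoff=0.0000, prob=0.034556
UUUUD: Ā=260.8552, payoff=0.8252, prob=0.051082
DDDDU: Ā=65.5939, payoff=0.0000, prob=0.015813
UDDDU: Ā=109.0689, payoff=0.0000, prob=0.023376
DUDDU: Ā=98.5809, payoff=0.0000, prob=0.023376
UUDDU: Ā=163.9194, payoff=0.0000, prob=0.034556
DDUDU: Ā=89.5612, payoff=0.0000, prob=0.023376
UDUDU: Ā=148.9216, payoff=0.0000, prob=0.034556
DUUDU: Ā=138.4336, payoff=0.0000, prob=0.034556
UUUDU: Ā=230.1861, payoff=0.0000, prob=0.051082
DDDUU: Ā=81.8043, payoff=0.0000, prob=0.023376
UDDUU: Ā=136.0235, payoff=0.0000, prob=0.034556
DUDUU: Ā=125.5355, payoff=0.0000, prob=0.034556
UUDUU: Ā=208.7392, payoff=0.0000, prob=0.051082
DDUUU: Ā=116.5158, payoff=0.0000, prob=0.034556
UDUUU: Ā=193.7414, payoff=0.0000, prob=0.051082
DUUUU: Ā=183.2534, payoff=0.0000, prob=0.051082
UUUUU: Ā=304.7120, payoff=44.6820, prob=0.075513
Price = Σ prob·payoff / R^5 = 3.416212 / 2.488320 = 1.3729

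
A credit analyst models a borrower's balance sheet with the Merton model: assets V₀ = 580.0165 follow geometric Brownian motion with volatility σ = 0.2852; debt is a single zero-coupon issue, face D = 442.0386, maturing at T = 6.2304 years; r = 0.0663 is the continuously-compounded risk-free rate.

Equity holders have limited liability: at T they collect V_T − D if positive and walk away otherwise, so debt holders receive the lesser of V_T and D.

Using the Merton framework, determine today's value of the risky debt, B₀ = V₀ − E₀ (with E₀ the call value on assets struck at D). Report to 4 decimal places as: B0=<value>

With assets at 580.0165 and a single debt payment of 442.0386 at 6.2304 years:
d₁ = [ln(V₀/D) + (r + σ²/2)T] / (σ√T)
   = [ln(580.0165/442.0386) + (0.0663 + 0.5·0.2852²)·6.2304] / (0.2852·√6.2304)
   = [0.271659 + 0.666463] / 0.711881 = 1.317807
d₂ = d₁ − σ√T = 1.317807 − 0.711881 = 0.605926
N(d₁) = 0.906216,  N(d₂) = 0.727718,  e^(−rT) = 0.661612
E₀ = V₀·N(d₁) − D·e^(−rT)·N(d₂)
   = 580.0165·0.906216 − 442.0386·0.661612·0.727718 = 312.793071
B₀ = V₀ − E₀ = 580.0165 − 312.793071 = 267.223429

B0=267.2234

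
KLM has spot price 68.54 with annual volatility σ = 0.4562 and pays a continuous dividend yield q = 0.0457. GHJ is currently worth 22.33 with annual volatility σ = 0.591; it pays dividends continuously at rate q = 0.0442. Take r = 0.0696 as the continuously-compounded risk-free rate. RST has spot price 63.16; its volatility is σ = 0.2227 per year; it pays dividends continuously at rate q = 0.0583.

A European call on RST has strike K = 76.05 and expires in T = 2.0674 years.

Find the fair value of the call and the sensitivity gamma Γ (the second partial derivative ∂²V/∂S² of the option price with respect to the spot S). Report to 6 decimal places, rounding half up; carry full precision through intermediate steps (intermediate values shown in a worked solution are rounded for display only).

price = 3.779028
Γ = 0.016465

σ√T = 0.2227·√2.0674 = 0.320208
d₁ = (ln(S/K) + (r−q+σ²/2)T) / (σ√T) = (ln(63.16/76.05) + (0.0696−0.0583+0.2227²/2)·2.0674) / 0.320208 = (-0.185720 + 0.074628) / 0.320208 = -0.346935
d₂ = d₁ − σ√T = -0.346935 − 0.320208 = -0.667144
e^{−rT} = 0.865982
e^{−qT} = 0.886451
N(d₁) = 0.364320,  N(d₂) = 0.252340
Call price V = S·e^{−qT}·N(d₁) − K·e^{−rT}·N(d₂) = 20.397634 − 16.618606 = 3.779028
φ(d₁) = (1/√(2π))·e^{−d₁²/2} = 0.375641
Γ = e^{−qT}·φ(d₁) / (S·σ·√T) = 0.016465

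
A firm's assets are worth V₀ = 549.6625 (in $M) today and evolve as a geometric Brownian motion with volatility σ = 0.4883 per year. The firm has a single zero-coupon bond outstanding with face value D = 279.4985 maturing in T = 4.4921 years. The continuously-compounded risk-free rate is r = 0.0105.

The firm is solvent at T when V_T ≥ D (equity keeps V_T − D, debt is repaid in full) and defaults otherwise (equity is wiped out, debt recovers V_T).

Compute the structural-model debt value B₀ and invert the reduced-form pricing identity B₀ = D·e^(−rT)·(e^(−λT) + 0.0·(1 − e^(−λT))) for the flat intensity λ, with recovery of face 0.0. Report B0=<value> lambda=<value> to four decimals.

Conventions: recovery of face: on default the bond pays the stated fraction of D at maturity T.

Equity is a call on the firm's assets struck at D = 279.4985:
d₁ = [ln(V₀/D) + (r + σ²/2)T] / (σ√T)
   = [ln(549.6625/279.4985) + (0.0105 + 0.5·0.4883²)·4.4921] / (0.4883·√4.4921)
   = [0.676308 + 0.582708] / 1.034931 = 1.216521
d₂ = d₁ − σ√T = 1.216521 − 1.034931 = 0.181590
N(d₁) = 0.888107,  N(d₂) = 0.572048,  e^(−rT) = 0.953928
E₀ = V₀·N(d₁) − D·e^(−rT)·N(d₂)
   = 549.6625·0.888107 − 279.4985·0.953928·0.572048 = 335.638778
B₀ = V₀ − E₀ = 549.6625 − 335.638778 = 214.023722
e^(−λT) = (B₀·e^(rT)/D − 0)/(1 − 0) = (214.0237·1.048297/279.4985 − 0)/1 = 0.80272498
λ = −ln(0.80272498)/4.4921 = 0.048918

B0=214.0237 lambda=0.0489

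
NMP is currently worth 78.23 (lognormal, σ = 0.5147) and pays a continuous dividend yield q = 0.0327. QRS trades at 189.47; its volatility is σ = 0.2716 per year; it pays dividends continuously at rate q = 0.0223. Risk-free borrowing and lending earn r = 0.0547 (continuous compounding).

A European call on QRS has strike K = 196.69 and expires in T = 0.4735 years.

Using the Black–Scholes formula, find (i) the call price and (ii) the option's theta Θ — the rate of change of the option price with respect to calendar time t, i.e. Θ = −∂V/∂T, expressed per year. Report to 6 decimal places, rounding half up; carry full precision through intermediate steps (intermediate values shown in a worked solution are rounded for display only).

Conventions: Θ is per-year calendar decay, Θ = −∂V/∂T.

σ√T = 0.2716·√0.4735 = 0.186892
d₁ = (ln(S/K) + (r−q+σ²/2)T) / (σ√T) = (ln(189.47/196.69) + (0.0547−0.0223+0.2716²/2)·0.4735) / 0.186892 = (-0.037398 + 0.032806) / 0.186892 = -0.024573
d₂ = d₁ − σ√T = -0.024573 − 0.186892 = -0.211465
e^{−rT} = 0.974432
e^{−qT} = 0.989497
N(d₁) = 0.490198,  N(d₂) = 0.416262
Call price V = S·e^{−qT}·N(d₁) − K·e^{−rT}·N(d₂) = 91.902206 − 79.781258 = 12.120947
φ(d₁) = (1/√(2π))·e^{−d₁²/2} = 0.398822
Θ = −S·e^{−qT}·φ(d₁)·σ/(2√T) + q·S·e^{−qT}·N(d₁) − r·K·e^{−rT}·N(d₂) = −14.756163 + 2.049419 − 4.364035 = -17.070778

price = 12.120947
Θ = -17.070778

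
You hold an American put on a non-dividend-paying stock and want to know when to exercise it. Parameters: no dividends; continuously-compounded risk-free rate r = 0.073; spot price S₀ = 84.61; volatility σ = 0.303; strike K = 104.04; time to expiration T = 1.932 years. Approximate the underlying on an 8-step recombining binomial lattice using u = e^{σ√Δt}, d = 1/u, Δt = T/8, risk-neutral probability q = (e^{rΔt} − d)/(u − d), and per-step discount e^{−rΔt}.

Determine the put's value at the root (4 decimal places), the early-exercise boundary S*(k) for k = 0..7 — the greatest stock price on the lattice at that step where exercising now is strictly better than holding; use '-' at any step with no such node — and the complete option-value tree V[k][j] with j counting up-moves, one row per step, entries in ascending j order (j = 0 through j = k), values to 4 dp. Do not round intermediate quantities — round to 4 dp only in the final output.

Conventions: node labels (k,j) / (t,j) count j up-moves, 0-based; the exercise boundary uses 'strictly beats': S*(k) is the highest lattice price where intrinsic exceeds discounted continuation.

price = 21.7728
boundary = - 72.9045 62.8184 72.9045 62.8184 72.9045 84.6100 72.9045
tree:
21.7728
31.1355 13.9526
41.2216 21.2003 7.8000
49.9123 31.1355 12.8371 3.4596
57.4007 41.2216 20.4191 6.3409 0.9425
63.8531 49.9123 31.1355 11.3149 2.0084 0.0000
69.4128 57.4007 41.2216 19.4300 4.2794 0.0000 0.0000
74.2034 63.8531 49.9123 31.1355 9.1186 0.0000 0.0000 0.0000
78.3312 69.4128 57.4007 41.2216 19.4300 0.0000 0.0000 0.0000 0.0000

Δt=0.24150, u=1.16056, d=0.86165, q=0.52235, disc=e^(-rΔt)=0.98252
k=8 terminal: V=max(K-S,0) → 78.3312 69.4128 57.4007 41.2216 19.4300 0.0000 0.0000 0.0000 0.0000
k=7: j=0 S=29.8366 intr=74.2034 cont=72.3853 V=74.2034[EX]; j=1 S=40.1869 intr=63.8531 cont=62.0350 V=63.8531[EX]; j=2 S=54.1277 intr=49.9123 cont=48.0942 V=49.9123[EX]; j=3 S=72.9045 intr=31.1355 cont=29.3174 V=31.1355[EX]; j=4 S=98.1949 intr=5.8451 cont=9.1186 V=9.1186[hold]; j=5 S=132.2586 intr=0.0000 cont=0.0000 V=0.0000[hold]; j=6 S=178.1389 intr=0.0000 cont=0.0000 V=0.0000[hold]; j=7 S=239.9350 intr=0.0000 cont=0.0000 V=0.0000[hold]  S*(7)=72.9045
k=6: j=0 S=34.6272 intr=69.4128 cont=67.5947 V=69.4128[EX]; j=1 S=46.6393 intr=57.4007 cont=55.5826 V=57.4007[EX]; j=2 S=62.8184 intr=41.2216 cont=39.4035 V=41.2216[EX]; j=3 S=84.6100 intr=19.4300 cont=19.2920 V=19.4300[EX]; j=4 S=113.9611 intr=0.0000 cont=4.2794 V=4.2794[hold]; j=5 S=153.4940 intr=0.0000 cont=0.0000 V=0.0000[hold]; j=6 S=206.7408 intr=0.0000 cont=0.0000 V=0.0000[hold]  S*(6)=84.6100
k=5: j=0 S=40.1869 intr=63.8531 cont=62.0350 V=63.8531[EX]; j=1 S=54.1277 intr=49.9123 cont=48.0942 V=49.9123[EX]; j=2 S=72.9045 intr=31.1355 cont=29.3174 V=31.1355[EX]; j=3 S=98.1949 intr=5.8451 cont=11.3149 V=11.3149[hold]; j=4 S=132.2586 intr=0.0000 cont=2.0084 V=2.0084[hold]; j=5 S=178.1389 intr=0.0000 cont=0.0000 V=0.0000[hold]  S*(5)=72.9045
k=4: j=0 S=46.6393 intr=57.4007 cont=55.5826 V=57.4007[EX]; j=1 S=62.8184 intr=41.2216 cont=39.4035 V=41.2216[EX]; j=2 S=84.6100 intr=19.4300 cont=20.4191 V=20.4191[hold]; j=3 S=113.9611 intr=0.0000 cont=6.3409 V=6.3409[hold]; j=4 S=153.4940 intr=0.0000 cont=0.9425 V=0.9425[hold]  S*(4)=62.8184
k=3: j=0 S=54.1277 intr=49.9123 cont=48.0942 V=49.9123[EX]; j=1 S=72.9045 intr=31.1355 cont=29.8250 V=31.1355[EX]; j=2 S=98.1949 intr=5.8451 cont=12.8371 V=12.8371[hold]; j=3 S=132.2586 intr=0.0000 cont=3.4596 V=3.4596[hold]  S*(3)=72.9045
k=2: j=0 S=62.8184 intr=41.2216 cont=39.4035 V=41.2216[EX]; j=1 S=84.6100 intr=19.4300 cont=21.2003 V=21.2003[hold]; j=2 S=113.9611 intr=0.0000 cont=7.8000 V=7.8000[hold]  S*(2)=62.8184
k=1: j=0 S=72.9045 intr=31.1355 cont=30.2260 V=31.1355[EX]; j=1 S=98.1949 intr=5.8451 cont=13.9526 V=13.9526[hold]  S*(1)=72.9045
k=0: j=0 S=84.6100 intr=19.4300 cont=21.7728 V=21.7728[hold]  S*(0)=-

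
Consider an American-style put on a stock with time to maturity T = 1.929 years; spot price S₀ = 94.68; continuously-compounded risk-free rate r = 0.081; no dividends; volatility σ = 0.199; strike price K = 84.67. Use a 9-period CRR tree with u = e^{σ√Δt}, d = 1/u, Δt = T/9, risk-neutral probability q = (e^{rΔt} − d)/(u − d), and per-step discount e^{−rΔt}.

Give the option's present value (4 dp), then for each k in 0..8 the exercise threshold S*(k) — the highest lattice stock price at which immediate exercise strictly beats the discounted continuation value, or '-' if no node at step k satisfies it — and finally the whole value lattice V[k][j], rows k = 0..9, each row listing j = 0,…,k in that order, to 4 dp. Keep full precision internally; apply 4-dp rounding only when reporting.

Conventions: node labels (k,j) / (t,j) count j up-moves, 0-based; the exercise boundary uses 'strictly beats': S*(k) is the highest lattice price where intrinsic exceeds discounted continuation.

Δt=0.21433  u=1.09651  d=0.91199  q=0.57189  discount=0.98279
step 9 (expiry): payoffs max(K−S,0) = 43.3503 34.9902 24.9387 12.8535 0.0000 0.0000 0.0000 0.0000 0.0000 0.0000
step 8: (k=8,j=0): S=45.3073, K−S=39.3627, hold=37.9054 ⇒ V=39.3627 exercise | (k=8,j=1): S=54.4742, K−S=30.1958, hold=28.7386 ⇒ V=30.1958 exercise | (k=8,j=2): S=65.4958, K−S=19.1742, hold=17.7170 ⇒ V=19.1742 exercise | (k=8,j=3): S=78.7473, K−S=5.9227, hold=5.4079 ⇒ V=5.9227 exercise | (k=8,j=4): S=94.6800, K−S=0.0000, hold=0.0000 ⇒ V=0.0000 continue | (k=8,j=5): S=113.8363, K−S=0.0000, hold=0.0000 ⇒ V=0.0000 continue | (k=8,j=6): S=136.8684, K−S=0.0000, hold=0.0000 ⇒ V=0.0000 continue | (k=8,j=7): S=164.5606, K−S=0.0000, hold=0.0000 ⇒ V=0.0000 continue | (k=8,j=8): S=197.8556, K−S=0.0000, hold=0.0000 ⇒ V=0.0000 continue  boundary S*=78.7473
step 7: (k=7,j=0): S=49.6798, K−S=34.9902, hold=33.5330 ⇒ V=34.9902 exercise | (k=7,j=1): S=59.7313, K−S=24.9387, hold=23.4814 ⇒ V=24.9387 exercise | (k=7,j=2): S=71.8165, K−S=12.8535, hold=11.3962 ⇒ V=12.8535 exercise | (k=7,j=3): S=86.3469, K−S=0.0000, hold=2.4919 ⇒ V=2.4919 continue | (k=7,j=4): S=103.8172, K−S=0.0000, hold=0.0000 ⇒ V=0.0000 continue | (k=7,j=5): S=124.8223, K−S=0.0000, hold=0.0000 ⇒ V=0.0000 continue | (k=7,j=6): S=150.0771, K−S=0.0000, hold=0.0000 ⇒ V=0.0000 continue | (k=7,j=7): S=180.4418, K−S=0.0000, hold=0.0000 ⇒ V=0.0000 continue  boundary S*=71.8165
step 6: (k=6,j=0): S=54.4742, K−S=30.1958, hold=28.7386 ⇒ V=30.1958 exercise | (k=6,j=1): S=65.4958, K−S=19.1742, hold=17.7170 ⇒ V=19.1742 exercise | (k=6,j=2): S=78.7473, K−S=5.9227, hold=6.8085 ⇒ V=6.8085 continue | (k=6,j=3): S=94.6800, K−S=0.0000, hold=1.0484 ⇒ V=1.0484 continue | (k=6,j=4): S=113.8363, K−S=0.0000, hold=0.0000 ⇒ V=0.0000 continue | (k=6,j=5): S=136.8684, K−S=0.0000, hold=0.0000 ⇒ V=0.0000 continue | (k=6,j=6): S=164.5606, K−S=0.0000, hold=0.0000 ⇒ V=0.0000 continue  boundary S*=65.4958
step 5: (k=5,j=0): S=59.7313, K−S=24.9387, hold=23.4814 ⇒ V=24.9387 exercise | (k=5,j=1): S=71.8165, K−S=12.8535, hold=11.8941 ⇒ V=12.8535 exercise | (k=5,j=2): S=86.3469, K−S=0.0000, hold=3.4539 ⇒ V=3.4539 continue | (k=5,j=3): S=103.8172, K−S=0.0000, hold=0.4411 ⇒ V=0.4411 continue | (k=5,j=4): S=124.8223, K−S=0.0000, hold=0.0000 ⇒ V=0.0000 continue | (k=5,j=5): S=150.0771, K−S=0.0000, hold=0.0000 ⇒ V=0.0000 continue  boundary S*=71.8165
step 4: (k=4,j=0): S=65.4958, K−S=19.1742, hold=17.7170 ⇒ V=19.1742 exercise | (k=4,j=1): S=78.7473, K−S=5.9227, hold=7.3492 ⇒ V=7.3492 continue | (k=4,j=2): S=94.6800, K−S=0.0000, hold=1.7011 ⇒ V=1.7011 continue | (k=4,j=3): S=113.8363, K−S=0.0000, hold=0.1856 ⇒ V=0.1856 continue | (k=4,j=4): S=136.8684, K−S=0.0000, hold=0.0000 ⇒ V=0.0000 continue  boundary S*=65.4958
step 3: (k=3,j=0): S=71.8165, K−S=12.8535, hold=12.1980 ⇒ V=12.8535 exercise | (k=3,j=1): S=86.3469, K−S=0.0000, hold=4.0482 ⇒ V=4.0482 continue | (k=3,j=2): S=103.8172, K−S=0.0000, hold=0.8200 ⇒ V=0.8200 continue | (k=3,j=3): S=124.8223, K−S=0.0000, hold=0.0781 ⇒ V=0.0781 continue  boundary S*=71.8165
step 2: (k=2,j=0): S=78.7473, K−S=5.9227, hold=7.6832 ⇒ V=7.6832 continue | (k=2,j=1): S=94.6800, K−S=0.0000, hold=2.1641 ⇒ V=2.1641 continue | (k=2,j=2): S=113.8363, K−S=0.0000, hold=0.3889 ⇒ V=0.3889 continue  boundary S*=-
step 1: (k=1,j=0): S=86.3469, K−S=0.0000, hold=4.4490 ⇒ V=4.4490 continue | (k=1,j=1): S=103.8172, K−S=0.0000, hold=1.1291 ⇒ V=1.1291 continue  boundary S*=-
step 0: (k=0,j=0): S=94.6800, K−S=0.0000, hold=2.5065 ⇒ V=2.5065 continue  boundary S*=-

price = 2.5065
boundary = - - - 71.8165 65.4958 71.8165 65.4958 71.8165 78.7473
tree:
2.5065
4.4490 1.1291
7.6832 2.1641 0.3889
12.8535 4.0482 0.8200 0.0781
19.1742 7.3492 1.7011 0.1856 0.0000
24.9387 12.8535 3.4539 0.4411 0.0000 0.0000
30.1958 19.1742 6.8085 1.0484 0.0000 0.0000 0.0000
34.9902 24.9387 12.8535 2.4919 0.0000 0.0000 0.0000 0.0000
39.3627 30.1958 19.1742 5.9227 0.0000 0.0000 0.0000 0.0000 0.0000
43.3503 34.9902 24.9387 12.8535 0.0000 0.0000 0.0000 0.0000 0.0000 0.0000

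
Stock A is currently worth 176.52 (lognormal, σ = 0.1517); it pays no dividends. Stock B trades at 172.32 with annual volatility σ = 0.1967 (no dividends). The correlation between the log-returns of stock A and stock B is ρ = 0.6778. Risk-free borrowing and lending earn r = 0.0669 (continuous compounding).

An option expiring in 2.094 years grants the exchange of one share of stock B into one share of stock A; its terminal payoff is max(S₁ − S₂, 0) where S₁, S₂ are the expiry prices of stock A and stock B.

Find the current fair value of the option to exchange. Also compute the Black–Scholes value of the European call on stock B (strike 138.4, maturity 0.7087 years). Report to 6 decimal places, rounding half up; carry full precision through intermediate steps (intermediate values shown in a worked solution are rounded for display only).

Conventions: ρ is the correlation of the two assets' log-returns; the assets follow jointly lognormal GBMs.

exchange price = 16.847276
price(stock B call K=138.4) = 40.894015

σ_eff = √(σ₁² + σ₂² − 2ρσ₁σ₂) = √(0.1517² + 0.1967² − 2·0.6778·0.1517·0.1967) = 0.145786
d₁ = (ln(S₁/S₂) + (q₂ − q₁ + σ_eff²/2)T) / (σ_eff√T) = (ln(176.52/172.32) + (0.0 − 0.0 + 0.010627)·2.094) / 0.210962 = 0.219629
d₂ = d₁ − σ_eff√T = 0.219629 − 0.210962 = 0.008668
N(d₁) = 0.586920,  N(d₂) = 0.503458
V = S₁·e^{−q₁T}·N(d₁) − S₂·e^{−q₂T}·N(d₂) = 103.603136 − 86.755860 = 16.847276
[vanilla: stock B call K=138.4]
σ√T = 0.1967·√0.7087 = 0.165591
d₁ = (ln(S/K) + (r+σ²/2)T) / (σ√T) = (ln(172.32/138.4) + (0.0669+0.1967²/2)·0.7087) / 0.165591 = (0.219205 + 0.061122) / 0.165591 = 1.692894
d₂ = d₁ − σ√T = 1.692894 − 0.165591 = 1.527304
e^{−rT} = 0.953694
N(d₁) = 0.954762,  N(d₂) = 0.936657
price = S·N(d₁) − K·e^{−rT}·N(d₂) = 164.524623 − 123.630608 = 40.894015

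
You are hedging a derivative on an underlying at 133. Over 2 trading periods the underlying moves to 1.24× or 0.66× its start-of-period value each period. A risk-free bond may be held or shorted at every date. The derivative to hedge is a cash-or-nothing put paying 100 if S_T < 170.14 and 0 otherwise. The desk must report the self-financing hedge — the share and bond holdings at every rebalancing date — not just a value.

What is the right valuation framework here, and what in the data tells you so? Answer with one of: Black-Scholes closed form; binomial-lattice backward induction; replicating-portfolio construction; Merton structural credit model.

framework: replicating-portfolio construction

Key observation: the deliverable is the dynamic trading strategy on the 2-step tree (spot 133, moves 1.24 and 0.66), so the valuation must go through the node-by-node replicating-portfolio solve.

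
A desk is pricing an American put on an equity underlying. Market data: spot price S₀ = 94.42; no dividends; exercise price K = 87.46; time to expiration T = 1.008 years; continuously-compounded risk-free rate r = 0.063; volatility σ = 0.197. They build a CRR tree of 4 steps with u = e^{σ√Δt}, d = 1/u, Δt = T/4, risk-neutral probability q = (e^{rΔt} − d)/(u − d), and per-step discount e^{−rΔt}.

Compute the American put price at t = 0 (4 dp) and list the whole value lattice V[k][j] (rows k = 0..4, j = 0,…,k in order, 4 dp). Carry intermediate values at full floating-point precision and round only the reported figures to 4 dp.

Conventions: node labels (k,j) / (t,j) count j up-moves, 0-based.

Δt=0.25200, u=1.10395, d=0.90584, q=0.55607, disc=e^(-rΔt)=0.98425
k=4 terminal: V=max(K-S,0) → 23.8876 9.9841 0.0000 0.0000 0.0000
k=3: j=0 S=70.1807 intr=17.2793 cont=15.9018 V=17.2793[EX]; j=1 S=85.5294 intr=1.9306 cont=4.3624 V=4.3624[hold]; j=2 S=104.2348 intr=0.0000 cont=0.0000 V=0.0000[hold]; j=3 S=127.0312 intr=0.0000 cont=0.0000 V=0.0000[hold]
k=2: j=0 S=77.4759 intr=9.9841 cont=9.9375 V=9.9841[EX]; j=1 S=94.4200 intr=0.0000 cont=1.9061 V=1.9061[hold]; j=2 S=115.0699 intr=0.0000 cont=0.0000 V=0.0000[hold]
k=1: j=0 S=85.5294 intr=1.9306 cont=5.4056 V=5.4056[hold]; j=1 S=104.2348 intr=0.0000 cont=0.8328 V=0.8328[hold]
k=0: j=0 S=94.4200 intr=0.0000 cont=2.8177 V=2.8177[hold]

price = 2.8177
tree:
2.8177
5.4056 0.8328
9.9841 1.9061 0.0000
17.2793 4.3624 0.0000 0.0000
23.8876 9.9841 0.0000 0.0000 0.0000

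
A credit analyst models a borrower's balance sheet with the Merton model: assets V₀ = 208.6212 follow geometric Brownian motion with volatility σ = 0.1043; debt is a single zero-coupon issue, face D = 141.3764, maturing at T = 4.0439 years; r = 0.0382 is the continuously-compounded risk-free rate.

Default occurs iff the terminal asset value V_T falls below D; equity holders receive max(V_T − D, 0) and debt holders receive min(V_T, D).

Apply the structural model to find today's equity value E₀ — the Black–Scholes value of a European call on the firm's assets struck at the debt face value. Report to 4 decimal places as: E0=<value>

Equity is a call on the firm's assets struck at D = 141.3764:
d₁ = [ln(V₀/D) + (r + σ²/2)T] / (σ√T)
   = [ln(208.6212/141.3764) + (0.0382 + 0.5·0.1043²)·4.0439] / (0.1043·√4.0439)
   = [0.389094 + 0.176473] / 0.209742 = 2.696495
d₂ = d₁ − σ√T = 2.696495 − 0.209742 = 2.486753
N(d₁) = 0.996496,  N(d₂) = 0.993554,  e^(−rT) = 0.856863
E₀ = V₀·N(d₁) − D·e^(−rT)·N(d₂)
   = 208.6212·0.996496 − 141.3764·0.856863·0.993554 = 87.530861

E0=87.5309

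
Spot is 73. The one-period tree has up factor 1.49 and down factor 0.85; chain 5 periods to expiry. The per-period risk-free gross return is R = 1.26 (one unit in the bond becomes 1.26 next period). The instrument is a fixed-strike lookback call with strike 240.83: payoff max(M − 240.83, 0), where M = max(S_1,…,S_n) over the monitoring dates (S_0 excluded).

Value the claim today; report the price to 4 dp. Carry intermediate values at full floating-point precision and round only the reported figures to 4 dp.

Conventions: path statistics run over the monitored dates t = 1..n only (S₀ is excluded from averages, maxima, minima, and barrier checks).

price = 17.2627

Under the martingale measure an up-move has probability p* = 0.6406; value the claim as the probability-weighted average of per-path payoffs, discounted 5 periods at R = 1.26.
Enumerate all 2^5 = 32 price paths (U = up ×1.49, D = down ×0.85); each path with k up-moves has probability p*^k·(1−p*)^(5−k).
DDDDD: M=62.0500, payoff=0.0000, prob=0.005994
UDDDD: M=108.7700, payoff=0.0000, prob=0.010686
DUDDD: M=92.4545, payoff=0.0000, prob=0.010686
UUDDD: M=162.0673, payoff=0.0000, prob=0.019048
DDUDD: M=78.5863, payoff=0.0000, prob=0.010686
UDUDD: M=137.7572, payoff=0.0000, prob=0.019048
DUUDD: M=137.7572, payoff=0.0000, prob=0.019048
UUUDD: M=241.4803, payoff=0.6503, prob=0.033955
DDDUD: M=66.7984, payoff=0.0000, prob=0.010686
UDDUD: M=117.0936, payoff=0.0000, prob=0.019048
DUDUD: M=117.0936, payoff=0.0000, prob=0.019048
UUDUD: M=205.2582, payoff=0.0000, prob=0.033955
DDUUD: M=117.0936, payoff=0.0000, prob=0.019048
UDUUD: M=205.2582, payoff=0.0000, prob=0.033955
DUUUD: M=205.2582, payoff=0.0000, prob=0.033955
UUUUD: M=359.8056, payoff=118.9756, prob=0.060529
DDDDU: M=62.0500, payoff=0.0000, prob=0.010686
UDDDU: M=108.7700, payoff=0.0000, prob=0.019048
DUDDU: M=99.5296, payoff=0.0000, prob=0.019048
UUDDU: M=174.4695, payoff=0.0000, prob=0.033955
DDUDU: M=99.5296, payoff=0.0000, prob=0.019048
UDUDU: M=174.4695, payoff=0.0000, prob=0.033955
DUUDU: M=174.4695, payoff=0.0000, prob=0.033955
UUUDU: M=305.8348, payoff=65.0048, prob=0.060529
DDDUU: M=99.5296, payoff=0.0000, prob=0.019048
UDDUU: M=174.4695, payoff=0.0000, prob=0.033955
DUDUU: M=174.4695, payoff=0.0000, prob=0.033955
UUDUU: M=305.8348, payoff=65.0048, prob=0.060529
DDUUU: M=174.4695, payoff=0.0000, prob=0.033955
UDUUU: M=305.8348, payoff=65.0048, prob=0.060529
DUUUU: M=305.8348, payoff=65.0048, prob=0.060529
UUUUU: M=536.1104, payoff=295.2804, prob=0.107899
Price = Σ prob·payoff / R^5 = 54.822847 / 3.175797 = 17.2627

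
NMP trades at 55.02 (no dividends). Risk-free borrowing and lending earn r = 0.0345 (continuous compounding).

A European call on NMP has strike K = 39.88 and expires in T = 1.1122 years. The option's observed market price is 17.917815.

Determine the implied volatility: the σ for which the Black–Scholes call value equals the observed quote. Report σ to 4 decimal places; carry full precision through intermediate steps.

At σ = 0.3338 the Black–Scholes value reproduces the quote:
σ√T = 0.3338·√1.1122 = 0.352028
d₁ = (ln(S/K) + (r+σ²/2)T) / (σ√T) = (ln(55.02/39.88) + (0.0345+0.3338²/2)·1.1122) / 0.352028 = (0.321822 + 0.100333) / 0.352028 = 1.199206
d₂ = d₁ − σ√T = 1.199206 − 0.352028 = 0.847178
e^{−rT} = 0.962356
N(d₁) = 0.884776,  N(d₂) = 0.801552
V = S·N(d₁) − K·e^{−rT}·N(d₂) = 48.680382 − 30.762567 = 17.917815 (equal to the quote); since ∂V/∂σ > 0 for all σ, the implied volatility is unique

sigma = 0.3338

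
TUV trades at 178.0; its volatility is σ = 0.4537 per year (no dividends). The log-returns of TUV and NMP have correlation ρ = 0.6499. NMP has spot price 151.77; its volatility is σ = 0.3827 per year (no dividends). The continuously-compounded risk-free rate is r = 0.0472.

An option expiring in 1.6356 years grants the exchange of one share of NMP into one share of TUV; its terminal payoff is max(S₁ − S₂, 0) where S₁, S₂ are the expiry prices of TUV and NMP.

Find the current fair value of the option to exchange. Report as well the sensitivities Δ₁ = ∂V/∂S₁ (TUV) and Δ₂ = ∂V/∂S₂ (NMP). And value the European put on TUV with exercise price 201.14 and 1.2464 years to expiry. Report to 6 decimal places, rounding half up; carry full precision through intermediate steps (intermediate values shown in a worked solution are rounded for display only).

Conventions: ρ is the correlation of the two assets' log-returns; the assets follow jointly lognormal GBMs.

σ_eff = √(σ₁² + σ₂² − 2ρσ₁σ₂) = √(0.4537² + 0.3827² − 2·0.6499·0.4537·0.3827) = 0.355833
d₁ = (ln(S₁/S₂) + (q₂ − q₁ + σ_eff²/2)T) / (σ_eff√T) = (ln(178.0/151.77) + (0.0 − 0.0 + 0.063309)·1.6356) / 0.455077 = 0.577847
d₂ = d₁ − σ_eff√T = 0.577847 − 0.455077 = 0.122769
N(d₁) = 0.718316,  N(d₂) = 0.548855
V = S₁·e^{−q₁T}·N(d₁) − S₂·e^{−q₂T}·N(d₂) = 127.860292 − 83.299749 = 44.560543
Δ₁ = e^{−q₁T}·N(d₁) = 0.718316;  Δ₂ = −e^{−q₂T}·N(d₂) = -0.548855
[vanilla: TUV put K=201.14]
σ√T = 0.4537·√1.2464 = 0.506521
d₁ = (ln(S/K) + (r+σ²/2)T) / (σ√T) = (ln(178.0/201.14) + (0.0472+0.4537²/2)·1.2464) / 0.506521 = (-0.122218 + 0.187112) / 0.506521 = 0.128118
d₂ = d₁ − σ√T = 0.128118 − 0.506521 = -0.378404
e^{−rT} = 0.942867
N(−d₁) = 0.449028,  N(−d₂) = 0.647435
price = K·e^{−rT}·N(−d₂) − S·N(−d₁) = 122.784840 − 79.926980 = 42.857861

exchange price = 44.560543
Δ1 = 0.718316
Δ2 = -0.548855
price(TUV put K=201.14) = 42.857861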